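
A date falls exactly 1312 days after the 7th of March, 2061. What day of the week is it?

First find the weekday of Mar 7, 2061. Doomsday rule: the anchor day for the 2000s is Tuesday. For year 61: 61÷12 = 5 r 1, and 1÷4 = 0, so 5+1+0 = 6.
Tuesday + 6 ≡ Monday — that's 2061's doomsday.
In March the doomsday date is Mar 14.
Mar 7 is 7 days before Mar 14; 7 mod 7 = 0, so Monday − 0 = Monday.
1312 mod 7 = 3, so 1312 days after a Monday is Monday + 3 = Thursday.

Thursday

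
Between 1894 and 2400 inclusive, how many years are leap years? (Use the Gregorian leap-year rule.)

123

Multiples of 4 in [1894,2400]: 127.
Of those, multiples of 100: 6 (not leap unless ÷400).
Multiples of 400: 2.
Leap years = 127 − 6 + 2 = 123.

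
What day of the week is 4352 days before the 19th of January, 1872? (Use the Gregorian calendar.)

Sunday

First find the weekday of Jan 19, 1872. Doomsday rule: the anchor day for the 1800s is Friday. For year 72: 72÷12 = 6 r 0, and 0÷4 = 0, so 6+0+0 = 6.
Friday + 6 ≡ Thursday — that's 1872's doomsday.
In January the doomsday date is Jan 4 (1872 is a leap year (divisible by 4)).
Jan 19 is 15 days after Jan 4; 15 mod 7 = 1, so Thursday + 1 = Friday.
4352 mod 7 = 5, so 4352 days before a Friday is Friday − 5 = Sunday.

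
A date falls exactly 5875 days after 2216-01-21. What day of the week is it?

Jan 21, 2216 is a Sunday.
5875 mod 7 = 2, so 5875 days after a Sunday is Sunday + 2 = Tuesday.

Tuesday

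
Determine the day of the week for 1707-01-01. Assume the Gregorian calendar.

Doomsday rule: the anchor day for the 1700s is Sunday. For year 07: 7÷12 = 0 r 7, and 7÷4 = 1, so 0+7+1 = 8.
Sunday + 8 ≡ Monday — that's 1707's doomsday.
In January the doomsday date is Jan 3 (1707 is not a leap year).
Jan 1 is 2 days before Jan 3; 2 mod 7 = 2, so Monday − 2 = Saturday.

Saturday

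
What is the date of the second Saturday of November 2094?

November 1, 2094 is a Monday.
The first Saturday is therefore November 6 (5 days later).
The second Saturday is 6 + 1×7 = November 13.

November 13, 2094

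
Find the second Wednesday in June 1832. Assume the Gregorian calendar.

June 1, 1832 is a Friday.
The first Wednesday is therefore June 6 (5 days later).
The second Wednesday is 6 + 1×7 = June 13.

June 13, 1832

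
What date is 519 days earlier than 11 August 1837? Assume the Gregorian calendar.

March 10, 1836

−365 (one year) → Aug 11, 1836 (154 left).
−11 → Jul 31, 1836 (end of Jul, 31 days; 143 left).
−31 → Jun 30, 1836 (end of Jun, 30 days; 112 left).
−30 → May 31, 1836 (end of May, 31 days; 82 left).
−31 → Apr 30, 1836 (end of Apr, 30 days; 51 left).
−30 → Mar 31, 1836 (end of Mar, 31 days; 21 left).
−21 → Mar 10, 1836.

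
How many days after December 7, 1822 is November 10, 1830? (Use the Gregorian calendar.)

2895

Dec 7, 1822 → Dec 7, 1823: 365 days.
Dec 7, 1823 → Dec 7, 1824: 366 days (Feb 29, 1824 is in that span).
Dec 7, 1824 → Dec 7, 1825: 365 days.
Dec 7, 1825 → Dec 7, 1826: 365 days.
Dec 7, 1826 → Dec 7, 1827: 365 days.
Dec 7, 1827 → Dec 7, 1828: 366 days (Feb 29, 1828 is in that span).
Dec 7, 1828 → Dec 7, 1829: 365 days.
Dec 7, 1829 → Jan 7, 1830: 31 days (December has 31).
Jan 7, 1830 → Feb 7, 1830: 31 days (January has 31).
Feb 7, 1830 → Mar 7, 1830: 28 days (February has 28).
Mar 7, 1830 → Apr 7, 1830: 31 days (March has 31).
Apr 7, 1830 → May 7, 1830: 30 days (April has 30).
May 7, 1830 → Jun 7, 1830: 31 days (May has 31).
Jun 7, 1830 → Jul 7, 1830: 30 days (June has 30).
Jul 7, 1830 → Aug 7, 1830: 31 days (July has 31).
Aug 7, 1830 → Sep 7, 1830: 31 days (August has 31).
Sep 7, 1830 → Oct 7, 1830: 30 days (September has 30).
Oct 7, 1830 → Nov 7, 1830: 31 days (October has 31).
Nov 7, 1830 → Nov 10, 1830: 3 days.
Total: 2895 days.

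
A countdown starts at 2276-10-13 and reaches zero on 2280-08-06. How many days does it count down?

1393

Oct 13, 2276 → Oct 13, 2277: 365 days.
Oct 13, 2277 → Oct 13, 2278: 365 days.
Oct 13, 2278 → Oct 13, 2279: 365 days.
Oct 13, 2279 → Nov 13, 2279: 31 days (October has 31).
Nov 13, 2279 → Dec 13, 2279: 30 days (November has 30).
Dec 13, 2279 → Jan 13, 2280: 31 days (December has 31).
Jan 13, 2280 → Feb 13, 2280: 31 days (January has 31).
Feb 13, 2280 → Mar 13, 2280: 29 days (February has 29).
Mar 13, 2280 → Apr 13, 2280: 31 days (March has 31).
Apr 13, 2280 → May 13, 2280: 30 days (April has 30).
May 13, 2280 → Jun 13, 2280: 31 days (May has 31).
Jun 13, 2280 → Jul 13, 2280: 30 days (June has 30).
Jul 13, 2280 → Aug 6, 2280: 24 days.
Total: 1393 days.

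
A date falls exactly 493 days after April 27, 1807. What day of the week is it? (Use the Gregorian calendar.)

Apr 27, 1807 is a Monday.
493 mod 7 = 3, so 493 days after a Monday is Monday + 3 = Thursday.

Thursday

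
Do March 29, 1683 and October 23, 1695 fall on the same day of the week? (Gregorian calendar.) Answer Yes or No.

From Mar 29, 1683 to Oct 23, 1695 is 4591 days.
4591 mod 7 = 6, so they are different weekdays.
(Mar 29, 1683 is a Monday; Oct 23, 1695 is a Sunday.)

No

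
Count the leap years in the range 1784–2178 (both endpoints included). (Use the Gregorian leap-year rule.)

Multiples of 4 in [1784,2178]: 99.
Of those, multiples of 100: 4 (not leap unless ÷400).
Multiples of 400: 1.
Leap years = 99 − 4 + 1 = 96.

96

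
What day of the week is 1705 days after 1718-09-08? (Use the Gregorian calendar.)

Sep 8, 1718 is a Thursday.
1705 mod 7 = 4, so 1705 days after a Thursday is Thursday + 4 = Monday.

Monday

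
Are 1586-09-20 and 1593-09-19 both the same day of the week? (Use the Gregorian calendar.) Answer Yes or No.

From Sep 20, 1586 to Sep 19, 1593 is 2556 days.
2556 mod 7 = 1, so they are different weekdays.
(Sep 20, 1586 is a Saturday; Sep 19, 1593 is a Sunday.)

No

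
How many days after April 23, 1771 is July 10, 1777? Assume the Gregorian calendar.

Apr 23, 1771 → Apr 23, 1772: 366 days (Feb 29, 1772 is in that span).
Apr 23, 1772 → Apr 23, 1773: 365 days.
Apr 23, 1773 → Apr 23, 1774: 365 days.
Apr 23, 1774 → Apr 23, 1775: 365 days.
Apr 23, 1775 → Apr 23, 1776: 366 days (Feb 29, 1776 is in that span).
Apr 23, 1776 → Apr 23, 1777: 365 days.
Apr 23, 1777 → May 23, 1777: 30 days (April has 30).
May 23, 1777 → Jun 23, 1777: 31 days (May has 31).
Jun 23, 1777 → Jul 10, 1777: 17 days.
Total: 2270 days.

2270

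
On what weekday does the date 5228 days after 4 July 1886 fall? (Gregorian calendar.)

First find the weekday of Jul 4, 1886. Doomsday rule: the anchor day for the 1800s is Friday. For year 86: 86÷12 = 7 r 2, and 2÷4 = 0, so 7+2+0 = 9.
Friday + 9 ≡ Sunday — that's 1886's doomsday.
In July the doomsday date is Jul 11.
Jul 4 is 7 days before Jul 11; 7 mod 7 = 0, so Sunday − 0 = Sunday.
5228 mod 7 = 6, so 5228 days after a Sunday is Sunday + 6 = Saturday.

Saturday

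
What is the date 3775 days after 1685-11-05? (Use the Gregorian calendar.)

March 7, 1696

+365 (one year) → Nov 5, 1686 (3410 left).
+365 (one year) → Nov 5, 1687 (3045 left).
+366 (one year; includes Feb 29, 1688) → Nov 5, 1688 (2679 left).
+365 (one year) → Nov 5, 1689 (2314 left).
+365 (one year) → Nov 5, 1690 (1949 left).
+365 (one year) → Nov 5, 1691 (1584 left).
+366 (one year; includes Feb 29, 1692) → Nov 5, 1692 (1218 left).
+365 (one year) → Nov 5, 1693 (853 left).
+365 (one year) → Nov 5, 1694 (488 left).
+365 (one year) → Nov 5, 1695 (123 left).
Nov has 30 days: +26 → Dec 1, 1695 (97 left).
Dec has 31 days: +31 → Jan 1, 1696 (66 left).
Jan has 31 days: +31 → Feb 1, 1696 (35 left).
Feb has 29 days: +29 → Mar 1, 1696 (6 left).
+6 → Mar 7, 1696.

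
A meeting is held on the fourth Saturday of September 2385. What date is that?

September 1, 2385 is a Sunday.
The first Saturday is therefore September 7 (6 days later).
The fourth Saturday is 7 + 3×7 = September 28.

September 28, 2385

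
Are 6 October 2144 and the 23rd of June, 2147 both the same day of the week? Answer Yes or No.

No

From Oct 6, 2144 to Jun 23, 2147 is 990 days.
990 mod 7 = 3, so they are different weekdays.
(Oct 6, 2144 is a Tuesday; Jun 23, 2147 is a Friday.)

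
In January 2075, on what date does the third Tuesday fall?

January 15, 2075

January 1, 2075 is a Tuesday.
The first Tuesday is therefore January 1 (same day).
The third Tuesday is 1 + 2×7 = January 15.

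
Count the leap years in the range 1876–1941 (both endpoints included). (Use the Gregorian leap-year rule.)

Multiples of 4 in [1876,1941]: 17.
Of those, multiples of 100: 1 (not leap unless ÷400).
Multiples of 400: 0.
Leap years = 17 − 1 + 0 = 16.

16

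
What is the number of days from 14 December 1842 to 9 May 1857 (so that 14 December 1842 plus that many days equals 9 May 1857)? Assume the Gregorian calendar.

5260

Dec 14, 1842 → Dec 14, 1843: 365 days.
Dec 14, 1843 → Dec 14, 1844: 366 days (Feb 29, 1844 is in that span).
Dec 14, 1844 → Dec 14, 1845: 365 days.
Dec 14, 1845 → Dec 14, 1846: 365 days.
Dec 14, 1846 → Dec 14, 1847: 365 days.
Dec 14, 1847 → Dec 14, 1848: 366 days (Feb 29, 1848 is in that span).
Dec 14, 1848 → Dec 14, 1849: 365 days.
Dec 14, 1849 → Dec 14, 1850: 365 days.
Dec 14, 1850 → Dec 14, 1851: 365 days.
Dec 14, 1851 → Dec 14, 1852: 366 days (Feb 29, 1852 is in that span).
Dec 14, 1852 → Dec 14, 1853: 365 days.
Dec 14, 1853 → Dec 14, 1854: 365 days.
Dec 14, 1854 → Dec 14, 1855: 365 days.
Dec 14, 1855 → Dec 14, 1856: 366 days (Feb 29, 1856 is in that span).
Dec 14, 1856 → Jan 14, 1857: 31 days (December has 31).
Jan 14, 1857 → Feb 14, 1857: 31 days (January has 31).
Feb 14, 1857 → Mar 14, 1857: 28 days (February has 28).
Mar 14, 1857 → Apr 14, 1857: 31 days (March has 31).
Apr 14, 1857 → May 9, 1857: 25 days.
Total: 5260 days.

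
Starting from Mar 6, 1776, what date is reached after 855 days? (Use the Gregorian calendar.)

July 9, 1778

+365 (one year) → Mar 6, 1777 (490 left).
+365 (one year) → Mar 6, 1778 (125 left).
Mar has 31 days: +26 → Apr 1, 1778 (99 left).
Apr has 30 days: +30 → May 1, 1778 (69 left).
May has 31 days: +31 → Jun 1, 1778 (38 left).
Jun has 30 days: +30 → Jul 1, 1778 (8 left).
+8 → Jul 9, 1778.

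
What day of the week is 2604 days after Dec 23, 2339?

First find the weekday of Dec 23, 2339. Doomsday rule: the anchor day for the 2300s is Wednesday. For year 39: 39÷12 = 3 r 3, and 3÷4 = 0, so 3+3+0 = 6.
Wednesday + 6 ≡ Tuesday — that's 2339's doomsday.
In December the doomsday date is Dec 12.
Dec 23 is 11 days after Dec 12; 11 mod 7 = 4, so Tuesday + 4 = Saturday.
2604 mod 7 = 0, so 2604 days after a Saturday is Saturday + 0 = Saturday.

Saturday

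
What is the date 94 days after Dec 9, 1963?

March 12, 1964

Dec has 31 days: +23 → Jan 1, 1964 (71 left).
Jan has 31 days: +31 → Feb 1, 1964 (40 left).
Feb has 29 days: +29 → Mar 1, 1964 (11 left).
+11 → Mar 12, 1964.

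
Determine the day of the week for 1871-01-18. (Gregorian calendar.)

Doomsday rule: the anchor day for the 1800s is Friday. For year 71: 71÷12 = 5 r 11, and 11÷4 = 2, so 5+11+2 = 18.
Friday + 18 ≡ Tuesday — that's 1871's doomsday.
In January the doomsday date is Jan 3 (1871 is not a leap year).
Jan 18 is 15 days after Jan 3; 15 mod 7 = 1, so Tuesday + 1 = Wednesday.

Wednesday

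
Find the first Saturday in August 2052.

August 3, 2052

August 1, 2052 is a Thursday.
The first Saturday is therefore August 3 (2 days later).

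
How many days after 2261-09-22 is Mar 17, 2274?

4559

Sep 22, 2261 → Sep 22, 2262: 365 days.
Sep 22, 2262 → Sep 22, 2263: 365 days.
Sep 22, 2263 → Sep 22, 2264: 366 days (Feb 29, 2264 is in that span).
Sep 22, 2264 → Sep 22, 2265: 365 days.
Sep 22, 2265 → Sep 22, 2266: 365 days.
Sep 22, 2266 → Sep 22, 2267: 365 days.
Sep 22, 2267 → Sep 22, 2268: 366 days (Feb 29, 2268 is in that span).
Sep 22, 2268 → Sep 22, 2269: 365 days.
Sep 22, 2269 → Sep 22, 2270: 365 days.
Sep 22, 2270 → Sep 22, 2271: 365 days.
Sep 22, 2271 → Sep 22, 2272: 366 days (Feb 29, 2272 is in that span).
Sep 22, 2272 → Sep 22, 2273: 365 days.
Sep 22, 2273 → Oct 22, 2273: 30 days (September has 30).
Oct 22, 2273 → Nov 22, 2273: 31 days (October has 31).
Nov 22, 2273 → Dec 22, 2273: 30 days (November has 30).
Dec 22, 2273 → Jan 22, 2274: 31 days (December has 31).
Jan 22, 2274 → Feb 22, 2274: 31 days (January has 31).
Feb 22, 2274 → Mar 17, 2274: 23 days.
Total: 4559 days.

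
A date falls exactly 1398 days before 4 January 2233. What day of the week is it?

First find the weekday of Jan 4, 2233. Doomsday rule: the anchor day for the 2200s is Friday. For year 33: 33÷12 = 2 r 9, and 9÷4 = 2, so 2+9+2 = 13.
Friday + 13 ≡ Thursday — that's 2233's doomsday.
In January the doomsday date is Jan 3 (2233 is not a leap year).
Jan 4 is 1 day after Jan 3; 1 mod 7 = 1, so Thursday + 1 = Friday.
1398 mod 7 = 5, so 1398 days before a Friday is Friday − 5 = Sunday.

Sunday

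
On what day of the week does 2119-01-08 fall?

Sunday

Doomsday rule: the anchor day for the 2100s is Sunday. For year 19: 19÷12 = 1 r 7, and 7÷4 = 1, so 1+7+1 = 9.
Sunday + 9 ≡ Tuesday — that's 2119's doomsday.
In January the doomsday date is Jan 3 (2119 is not a leap year).
Jan 8 is 5 days after Jan 3; 5 mod 7 = 5, so Tuesday + 5 = Sunday.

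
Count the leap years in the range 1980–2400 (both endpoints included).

103

Multiples of 4 in [1980,2400]: 106.
Of those, multiples of 100: 5 (not leap unless ÷400).
Multiples of 400: 2.
Leap years = 106 − 5 + 2 = 103.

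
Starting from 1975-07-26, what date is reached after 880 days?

+366 (one year; includes Feb 29, 1976) → Jul 26, 1976 (514 left).
+365 (one year) → Jul 26, 1977 (149 left).
Jul has 31 days: +6 → Aug 1, 1977 (143 left).
Aug has 31 days: +31 → Sep 1, 1977 (112 left).
Sep has 30 days: +30 → Oct 1, 1977 (82 left).
Oct has 31 days: +31 → Nov 1, 1977 (51 left).
Nov has 30 days: +30 → Dec 1, 1977 (21 left).
+21 → Dec 22, 1977.

December 22, 1977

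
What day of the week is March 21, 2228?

Doomsday rule: the anchor day for the 2200s is Friday. For year 28: 28÷12 = 2 r 4, and 4÷4 = 1, so 2+4+1 = 7.
Friday + 7 ≡ Friday — that's 2228's doomsday.
In March the doomsday date is Mar 14.
Mar 21 is 7 days after Mar 14; 7 mod 7 = 0, so Friday + 0 = Friday.

Friday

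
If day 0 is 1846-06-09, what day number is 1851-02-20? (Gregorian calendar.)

1717

Jun 9, 1846 → Jun 9, 1847: 365 days.
Jun 9, 1847 → Jun 9, 1848: 366 days (Feb 29, 1848 is in that span).
Jun 9, 1848 → Jun 9, 1849: 365 days.
Jun 9, 1849 → Jun 9, 1850: 365 days.
Jun 9, 1850 → Jul 9, 1850: 30 days (June has 30).
Jul 9, 1850 → Aug 9, 1850: 31 days (July has 31).
Aug 9, 1850 → Sep 9, 1850: 31 days (August has 31).
Sep 9, 1850 → Oct 9, 1850: 30 days (September has 30).
Oct 9, 1850 → Nov 9, 1850: 31 days (October has 31).
Nov 9, 1850 → Dec 9, 1850: 30 days (November has 30).
Dec 9, 1850 → Jan 9, 1851: 31 days (December has 31).
Jan 9, 1851 → Feb 9, 1851: 31 days (January has 31).
Feb 9, 1851 → Feb 20, 1851: 11 days.
Total: 1717 days.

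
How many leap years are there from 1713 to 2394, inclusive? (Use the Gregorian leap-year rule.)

165

Multiples of 4 in [1713,2394]: 170.
Of those, multiples of 100: 6 (not leap unless ÷400).
Multiples of 400: 1.
Leap years = 170 − 6 + 1 = 165.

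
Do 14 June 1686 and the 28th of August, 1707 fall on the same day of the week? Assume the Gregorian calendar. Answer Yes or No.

From Jun 14, 1686 to Aug 28, 1707 is 7744 days.
7744 mod 7 = 2, so they are different weekdays.
(Jun 14, 1686 is a Friday; Aug 28, 1707 is a Sunday.)

No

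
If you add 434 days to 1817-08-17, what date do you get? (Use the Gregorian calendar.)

October 25, 1818

+365 (one year) → Aug 17, 1818 (69 left).
Aug has 31 days: +15 → Sep 1, 1818 (54 left).
Sep has 30 days: +30 → Oct 1, 1818 (24 left).
+24 → Oct 25, 1818.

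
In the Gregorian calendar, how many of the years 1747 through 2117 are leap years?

Multiples of 4 in [1747,2117]: 93.
Of those, multiples of 100: 4 (not leap unless ÷400).
Multiples of 400: 1.
Leap years = 93 − 4 + 1 = 90.

90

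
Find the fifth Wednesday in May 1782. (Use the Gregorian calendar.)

May 1, 1782 is a Wednesday.
The first Wednesday is therefore May 1 (same day).
The fifth Wednesday is 1 + 4×7 = May 29.

May 29, 1782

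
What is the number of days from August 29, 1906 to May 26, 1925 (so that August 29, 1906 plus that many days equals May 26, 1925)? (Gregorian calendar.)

6845

Aug 29, 1906 → Aug 29, 1907: 365 days.
Aug 29, 1907 → Aug 29, 1908: 366 days (Feb 29, 1908 is in that span).
Aug 29, 1908 → Aug 29, 1909: 365 days.
Aug 29, 1909 → Aug 29, 1910: 365 days.
Aug 29, 1910 → Aug 29, 1911: 365 days.
Aug 29, 1911 → Aug 29, 1912: 366 days (Feb 29, 1912 is in that span).
Aug 29, 1912 → Aug 29, 1913: 365 days.
Aug 29, 1913 → Aug 29, 1914: 365 days.
Aug 29, 1914 → Aug 29, 1915: 365 days.
Aug 29, 1915 → Aug 29, 1916: 366 days (Feb 29, 1916 is in that span).
Aug 29, 1916 → Aug 29, 1917: 365 days.
Aug 29, 1917 → Aug 29, 1918: 365 days.
Aug 29, 1918 → Aug 29, 1919: 365 days.
Aug 29, 1919 → Aug 29, 1920: 366 days (Feb 29, 1920 is in that span).
Aug 29, 1920 → Aug 29, 1921: 365 days.
Aug 29, 1921 → Aug 29, 1922: 365 days.
Aug 29, 1922 → Aug 29, 1923: 365 days.
Aug 29, 1923 → Aug 29, 1924: 366 days (Feb 29, 1924 is in that span).
Aug 29, 1924 → Sep 29, 1924: 31 days (August has 31).
Sep 29, 1924 → Oct 29, 1924: 30 days (September has 30).
Oct 29, 1924 → Nov 29, 1924: 31 days (October has 31).
Nov 29, 1924 → Dec 29, 1924: 30 days (November has 30).
Dec 29, 1924 → Jan 29, 1925: 31 days (December has 31).
Jan 29, 1925 → Feb 28, 1925: 30 days (January has 31).
Feb 28, 1925 → Mar 28, 1925: 28 days (February has 28).
Mar 28, 1925 → Apr 28, 1925: 31 days (March has 31).
Apr 28, 1925 → May 26, 1925: 28 days.
Total: 6845 days.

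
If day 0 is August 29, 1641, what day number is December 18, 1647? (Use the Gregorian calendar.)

Aug 29, 1641 → Aug 29, 1642: 365 days.
Aug 29, 1642 → Aug 29, 1643: 365 days.
Aug 29, 1643 → Aug 29, 1644: 366 days (Feb 29, 1644 is in that span).
Aug 29, 1644 → Aug 29, 1645: 365 days.
Aug 29, 1645 → Aug 29, 1646: 365 days.
Aug 29, 1646 → Aug 29, 1647: 365 days.
Aug 29, 1647 → Sep 29, 1647: 31 days (August has 31).
Sep 29, 1647 → Oct 29, 1647: 30 days (September has 30).
Oct 29, 1647 → Nov 29, 1647: 31 days (October has 31).
Nov 29, 1647 → Dec 18, 1647: 19 days.
Total: 2302 days.

2302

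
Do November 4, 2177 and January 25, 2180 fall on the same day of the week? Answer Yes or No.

From Nov 4, 2177 to Jan 25, 2180 is 812 days.
812 mod 7 = 0, so they are the same weekday.
(Nov 4, 2177 is a Tuesday; Jan 25, 2180 is a Tuesday.)

Yes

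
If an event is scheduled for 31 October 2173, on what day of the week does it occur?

Doomsday rule: the anchor day for the 2100s is Sunday. For year 73: 73÷12 = 6 r 1, and 1÷4 = 0, so 6+1+0 = 7.
Sunday + 7 ≡ Sunday — that's 2173's doomsday.
In October the doomsday date is Oct 10.
Oct 31 is 21 days after Oct 10; 21 mod 7 = 0, so Sunday + 0 = Sunday.

Sunday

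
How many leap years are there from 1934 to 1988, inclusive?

14

Multiples of 4 in [1934,1988]: 14.
Of those, multiples of 100: 0 (not leap unless ÷400).
Multiples of 400: 0.
Leap years = 14 − 0 + 0 = 14.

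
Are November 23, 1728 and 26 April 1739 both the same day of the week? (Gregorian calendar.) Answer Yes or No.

From Nov 23, 1728 to Apr 26, 1739 is 3806 days.
3806 mod 7 = 5, so they are different weekdays.
(Nov 23, 1728 is a Tuesday; Apr 26, 1739 is a Sunday.)

No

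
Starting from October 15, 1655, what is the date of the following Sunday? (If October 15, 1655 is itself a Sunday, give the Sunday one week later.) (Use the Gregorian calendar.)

October 17, 1655

Oct 15, 1655 is a Friday.
From Friday to the next Sunday is 2 days.
Oct 15, 1655 + 2 = Oct 17, 1655.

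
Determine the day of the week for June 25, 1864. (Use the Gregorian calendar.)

Doomsday rule: the anchor day for the 1800s is Friday. For year 64: 64÷12 = 5 r 4, and 4÷4 = 1, so 5+4+1 = 10.
Friday + 10 ≡ Monday — that's 1864's doomsday.
In June the doomsday date is Jun 6.
Jun 25 is 19 days after Jun 6; 19 mod 7 = 5, so Monday + 5 = Saturday.

Saturday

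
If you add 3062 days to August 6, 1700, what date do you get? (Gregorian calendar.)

+365 (one year) → Aug 6, 1701 (2697 left).
+365 (one year) → Aug 6, 1702 (2332 left).
+365 (one year) → Aug 6, 1703 (1967 left).
+366 (one year; includes Feb 29, 1704) → Aug 6, 1704 (1601 left).
+365 (one year) → Aug 6, 1705 (1236 left).
+365 (one year) → Aug 6, 1706 (871 left).
+365 (one year) → Aug 6, 1707 (506 left).
+366 (one year; includes Feb 29, 1708) → Aug 6, 1708 (140 left).
Aug has 31 days: +26 → Sep 1, 1708 (114 left).
Sep has 30 days: +30 → Oct 1, 1708 (84 left).
Oct has 31 days: +31 → Nov 1, 1708 (53 left).
Nov has 30 days: +30 → Dec 1, 1708 (23 left).
+23 → Dec 24, 1708.

December 24, 1708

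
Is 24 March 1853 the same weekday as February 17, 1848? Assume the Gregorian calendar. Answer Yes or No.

From Feb 17, 1848 to Mar 24, 1853 is 1862 days.
1862 mod 7 = 0, so they are the same weekday.
(Feb 17, 1848 is a Thursday; Mar 24, 1853 is a Thursday.)

Yes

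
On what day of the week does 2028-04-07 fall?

Friday

Doomsday rule: the anchor day for the 2000s is Tuesday. For year 28: 28÷12 = 2 r 4, and 4÷4 = 1, so 2+4+1 = 7.
Tuesday + 7 ≡ Tuesday — that's 2028's doomsday.
In April the doomsday date is Apr 4.
Apr 7 is 3 days after Apr 4; 3 mod 7 = 3, so Tuesday + 3 = Friday.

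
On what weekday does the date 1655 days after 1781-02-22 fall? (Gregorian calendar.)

First find the weekday of Feb 22, 1781. Doomsday rule: the anchor day for the 1700s is Sunday. For year 81: 81÷12 = 6 r 9, and 9÷4 = 2, so 6+9+2 = 17.
Sunday + 17 ≡ Wednesday — that's 1781's doomsday.
In February the doomsday date is Feb 28 (1781 is not a leap year).
Feb 22 is 6 days before Feb 28; 6 mod 7 = 6, so Wednesday − 6 = Thursday.
1655 mod 7 = 3, so 1655 days after a Thursday is Thursday + 3 = Sunday.

Sunday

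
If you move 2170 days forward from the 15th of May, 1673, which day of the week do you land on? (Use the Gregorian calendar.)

May 15, 1673 is a Monday.
2170 mod 7 = 0, so 2170 days after a Monday is Monday + 0 = Monday.

Monday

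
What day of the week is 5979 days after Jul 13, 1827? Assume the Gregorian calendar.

Saturday

First find the weekday of Jul 13, 1827. Doomsday rule: the anchor day for the 1800s is Friday. For year 27: 27÷12 = 2 r 3, and 3÷4 = 0, so 2+3+0 = 5.
Friday + 5 ≡ Wednesday — that's 1827's doomsday.
In July the doomsday date is Jul 11.
Jul 13 is 2 days after Jul 11; 2 mod 7 = 2, so Wednesday + 2 = Friday.
5979 mod 7 = 1, so 5979 days after a Friday is Friday + 1 = Saturday.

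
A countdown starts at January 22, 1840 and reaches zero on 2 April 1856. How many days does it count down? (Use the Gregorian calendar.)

5915

Jan 22, 1840 → Jan 22, 1841: 366 days (Feb 29, 1840 is in that span).
Jan 22, 1841 → Jan 22, 1842: 365 days.
Jan 22, 1842 → Jan 22, 1843: 365 days.
Jan 22, 1843 → Jan 22, 1844: 365 days.
Jan 22, 1844 → Jan 22, 1845: 366 days (Feb 29, 1844 is in that span).
Jan 22, 1845 → Jan 22, 1846: 365 days.
Jan 22, 1846 → Jan 22, 1847: 365 days.
Jan 22, 1847 → Jan 22, 1848: 365 days.
Jan 22, 1848 → Jan 22, 1849: 366 days (Feb 29, 1848 is in that span).
Jan 22, 1849 → Jan 22, 1850: 365 days.
Jan 22, 1850 → Jan 22, 1851: 365 days.
Jan 22, 1851 → Jan 22, 1852: 365 days.
Jan 22, 1852 → Jan 22, 1853: 366 days (Feb 29, 1852 is in that span).
Jan 22, 1853 → Jan 22, 1854: 365 days.
Jan 22, 1854 → Jan 22, 1855: 365 days.
Jan 22, 1855 → Jan 22, 1856: 365 days.
Jan 22, 1856 → Feb 22, 1856: 31 days (January has 31).
Feb 22, 1856 → Mar 22, 1856: 29 days (February has 29).
Mar 22, 1856 → Apr 2, 1856: 11 days.
Total: 5915 days.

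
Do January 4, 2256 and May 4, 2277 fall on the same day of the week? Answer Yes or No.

Yes

From Jan 4, 2256 to May 4, 2277 is 7791 days.
7791 mod 7 = 0, so they are the same weekday.
(Jan 4, 2256 is a Friday; May 4, 2277 is a Friday.)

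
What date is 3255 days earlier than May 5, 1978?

−365 (one year) → May 5, 1977 (2890 left).
−365 (one year) → May 5, 1976 (2525 left).
−366 (one year; includes Feb 29, 1976) → May 5, 1975 (2159 left).
−365 (one year) → May 5, 1974 (1794 left).
−365 (one year) → May 5, 1973 (1429 left).
−365 (one year) → May 5, 1972 (1064 left).
−366 (one year; includes Feb 29, 1972) → May 5, 1971 (698 left).
−365 (one year) → May 5, 1970 (333 left).
−5 → Apr 30, 1970 (end of Apr, 30 days; 328 left).
−30 → Mar 31, 1970 (end of Mar, 31 days; 298 left).
−31 → Feb 28, 1970 (end of Feb, 28 days; 267 left).
−28 → Jan 31, 1970 (end of Jan, 31 days; 239 left).
−31 → Dec 31, 1969 (end of Dec, 31 days; 208 left).
−31 → Nov 30, 1969 (end of Nov, 30 days; 177 left).
−30 → Oct 31, 1969 (end of Oct, 31 days; 147 left).
−31 → Sep 30, 1969 (end of Sep, 30 days; 116 left).
−30 → Aug 31, 1969 (end of Aug, 31 days; 86 left).
−31 → Jul 31, 1969 (end of Jul, 31 days; 55 left).
−31 → Jun 30, 1969 (end of Jun, 30 days; 24 left).
−24 → Jun 6, 1969.

June 6, 1969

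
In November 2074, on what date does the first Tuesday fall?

November 6, 2074

November 1, 2074 is a Thursday.
The first Tuesday is therefore November 6 (5 days later).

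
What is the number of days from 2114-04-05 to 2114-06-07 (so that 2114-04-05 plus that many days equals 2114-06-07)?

Apr 5, 2114 → May 5, 2114: 30 days (April has 30).
May 5, 2114 → Jun 5, 2114: 31 days (May has 31).
Jun 5, 2114 → Jun 7, 2114: 2 days.
Total: 63 days.

63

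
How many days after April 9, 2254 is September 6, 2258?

1611

Apr 9, 2254 → Apr 9, 2255: 365 days.
Apr 9, 2255 → Apr 9, 2256: 366 days (Feb 29, 2256 is in that span).
Apr 9, 2256 → Apr 9, 2257: 365 days.
Apr 9, 2257 → Apr 9, 2258: 365 days.
Apr 9, 2258 → May 9, 2258: 30 days (April has 30).
May 9, 2258 → Jun 9, 2258: 31 days (May has 31).
Jun 9, 2258 → Jul 9, 2258: 30 days (June has 30).
Jul 9, 2258 → Aug 9, 2258: 31 days (July has 31).
Aug 9, 2258 → Sep 6, 2258: 28 days.
Total: 1611 days.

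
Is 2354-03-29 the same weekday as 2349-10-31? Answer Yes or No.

Yes

From Oct 31, 2349 to Mar 29, 2354 is 1610 days.
1610 mod 7 = 0, so they are the same weekday.
(Oct 31, 2349 is a Monday; Mar 29, 2354 is a Monday.)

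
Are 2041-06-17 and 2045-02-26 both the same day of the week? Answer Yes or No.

No

From Jun 17, 2041 to Feb 26, 2045 is 1350 days.
1350 mod 7 = 6, so they are different weekdays.
(Jun 17, 2041 is a Monday; Feb 26, 2045 is a Sunday.)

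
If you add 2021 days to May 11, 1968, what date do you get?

+365 (one year) → May 11, 1969 (1656 left).
+365 (one year) → May 11, 1970 (1291 left).
+365 (one year) → May 11, 1971 (926 left).
+366 (one year; includes Feb 29, 1972) → May 11, 1972 (560 left).
+365 (one year) → May 11, 1973 (195 left).
May has 31 days: +21 → Jun 1, 1973 (174 left).
Jun has 30 days: +30 → Jul 1, 1973 (144 left).
Jul has 31 days: +31 → Aug 1, 1973 (113 left).
Aug has 31 days: +31 → Sep 1, 1973 (82 left).
Sep has 30 days: +30 → Oct 1, 1973 (52 left).
Oct has 31 days: +31 → Nov 1, 1973 (21 left).
+21 → Nov 22, 1973.

November 22, 1973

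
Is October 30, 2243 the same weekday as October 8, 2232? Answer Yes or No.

From Oct 8, 2232 to Oct 30, 2243 is 4039 days.
4039 mod 7 = 0, so they are the same weekday.
(Oct 8, 2232 is a Monday; Oct 30, 2243 is a Monday.)

Yes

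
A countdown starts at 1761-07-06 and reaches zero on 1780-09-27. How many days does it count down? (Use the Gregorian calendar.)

Jul 6, 1761 → Jul 6, 1762: 365 days.
Jul 6, 1762 → Jul 6, 1763: 365 days.
Jul 6, 1763 → Jul 6, 1764: 366 days (Feb 29, 1764 is in that span).
Jul 6, 1764 → Jul 6, 1765: 365 days.
Jul 6, 1765 → Jul 6, 1766: 365 days.
Jul 6, 1766 → Jul 6, 1767: 365 days.
Jul 6, 1767 → Jul 6, 1768: 366 days (Feb 29, 1768 is in that span).
Jul 6, 1768 → Jul 6, 1769: 365 days.
Jul 6, 1769 → Jul 6, 1770: 365 days.
Jul 6, 1770 → Jul 6, 1771: 365 days.
Jul 6, 1771 → Jul 6, 1772: 366 days (Feb 29, 1772 is in that span).
Jul 6, 1772 → Jul 6, 1773: 365 days.
Jul 6, 1773 → Jul 6, 1774: 365 days.
Jul 6, 1774 → Jul 6, 1775: 365 days.
Jul 6, 1775 → Jul 6, 1776: 366 days (Feb 29, 1776 is in that span).
Jul 6, 1776 → Jul 6, 1777: 365 days.
Jul 6, 1777 → Jul 6, 1778: 365 days.
Jul 6, 1778 → Jul 6, 1779: 365 days.
Jul 6, 1779 → Jul 6, 1780: 366 days (Feb 29, 1780 is in that span).
Jul 6, 1780 → Aug 6, 1780: 31 days (July has 31).
Aug 6, 1780 → Sep 6, 1780: 31 days (August has 31).
Sep 6, 1780 → Sep 27, 1780: 21 days.
Total: 7023 days.

7023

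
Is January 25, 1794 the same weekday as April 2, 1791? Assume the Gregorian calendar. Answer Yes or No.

Yes

From Apr 2, 1791 to Jan 25, 1794 is 1029 days.
1029 mod 7 = 0, so they are the same weekday.
(Apr 2, 1791 is a Saturday; Jan 25, 1794 is a Saturday.)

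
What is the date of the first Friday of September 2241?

September 3, 2241

September 1, 2241 is a Wednesday.
The first Friday is therefore September 3 (2 days later).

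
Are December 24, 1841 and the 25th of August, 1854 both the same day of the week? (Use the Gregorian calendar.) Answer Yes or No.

From Dec 24, 1841 to Aug 25, 1854 is 4627 days.
4627 mod 7 = 0, so they are the same weekday.
(Dec 24, 1841 is a Friday; Aug 25, 1854 is a Friday.)

Yes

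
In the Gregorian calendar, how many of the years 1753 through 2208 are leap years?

110

Multiples of 4 in [1753,2208]: 114.
Of those, multiples of 100: 5 (not leap unless ÷400).
Multiples of 400: 1.
Leap years = 114 − 5 + 1 = 110.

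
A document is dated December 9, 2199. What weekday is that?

Doomsday rule: the anchor day for the 2100s is Sunday. For year 99: 99÷12 = 8 r 3, and 3÷4 = 0, so 8+3+0 = 11.
Sunday + 11 ≡ Thursday — that's 2199's doomsday.
In December the doomsday date is Dec 12.
Dec 9 is 3 days before Dec 12; 3 mod 7 = 3, so Thursday − 3 = Monday.

Monday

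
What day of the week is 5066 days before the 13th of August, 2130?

Aug 13, 2130 is a Sunday.
5066 mod 7 = 5, so 5066 days before a Sunday is Sunday − 5 = Tuesday.

Tuesday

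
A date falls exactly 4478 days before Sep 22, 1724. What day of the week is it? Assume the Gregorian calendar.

First find the weekday of Sep 22, 1724. Doomsday rule: the anchor day for the 1700s is Sunday. For year 24: 24÷12 = 2 r 0, and 0÷4 = 0, so 2+0+0 = 2.
Sunday + 2 ≡ Tuesday — that's 1724's doomsday.
In September the doomsday date is Sep 5.
Sep 22 is 17 days after Sep 5; 17 mod 7 = 3, so Tuesday + 3 = Friday.
4478 mod 7 = 5, so 4478 days before a Friday is Friday − 5 = Sunday.

Sunday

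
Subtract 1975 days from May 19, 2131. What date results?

−365 (one year) → May 19, 2130 (1610 left).
−365 (one year) → May 19, 2129 (1245 left).
−365 (one year) → May 19, 2128 (880 left).
−366 (one year; includes Feb 29, 2128) → May 19, 2127 (514 left).
−365 (one year) → May 19, 2126 (149 left).
−19 → Apr 30, 2126 (end of Apr, 30 days; 130 left).
−30 → Mar 31, 2126 (end of Mar, 31 days; 100 left).
−31 → Feb 28, 2126 (end of Feb, 28 days; 69 left).
−28 → Jan 31, 2126 (end of Jan, 31 days; 41 left).
−31 → Dec 31, 2125 (end of Dec, 31 days; 10 left).
−10 → Dec 21, 2125.

December 21, 2125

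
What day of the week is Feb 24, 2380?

Doomsday rule: the anchor day for the 2300s is Wednesday. For year 80: 80÷12 = 6 r 8, and 8÷4 = 2, so 6+8+2 = 16.
Wednesday + 16 ≡ Friday — that's 2380's doomsday.
In February the doomsday date is Feb 29 (2380 is a leap year (divisible by 4)).
Feb 24 is 5 days before Feb 29; 5 mod 7 = 5, so Friday − 5 = Sunday.

Sunday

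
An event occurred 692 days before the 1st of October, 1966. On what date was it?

November 8, 1964

−365 (one year) → Oct 1, 1965 (327 left).
−1 → Sep 30, 1965 (end of Sep, 30 days; 326 left).
−30 → Aug 31, 1965 (end of Aug, 31 days; 296 left).
−31 → Jul 31, 1965 (end of Jul, 31 days; 265 left).
−31 → Jun 30, 1965 (end of Jun, 30 days; 234 left).
−30 → May 31, 1965 (end of May, 31 days; 204 left).
−31 → Apr 30, 1965 (end of Apr, 30 days; 173 left).
−30 → Mar 31, 1965 (end of Mar, 31 days; 143 left).
−31 → Feb 28, 1965 (end of Feb, 28 days; 112 left).
−28 → Jan 31, 1965 (end of Jan, 31 days; 84 left).
−31 → Dec 31, 1964 (end of Dec, 31 days; 53 left).
−31 → Nov 30, 1964 (end of Nov, 30 days; 22 left).
−22 → Nov 8, 1964.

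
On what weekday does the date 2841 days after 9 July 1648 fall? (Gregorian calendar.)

First find the weekday of Jul 9, 1648. Doomsday rule: the anchor day for the 1600s is Tuesday. For year 48: 48÷12 = 4 r 0, and 0÷4 = 0, so 4+0+0 = 4.
Tuesday + 4 ≡ Saturday — that's 1648's doomsday.
In July the doomsday date is Jul 11.
Jul 9 is 2 days before Jul 11; 2 mod 7 = 2, so Saturday − 2 = Thursday.
2841 mod 7 = 6, so 2841 days after a Thursday is Thursday + 6 = Wednesday.

Wednesday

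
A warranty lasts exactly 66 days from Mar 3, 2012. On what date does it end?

May 8, 2012

Mar has 31 days: +29 → Apr 1, 2012 (37 left).
Apr has 30 days: +30 → May 1, 2012 (7 left).
+7 → May 8, 2012.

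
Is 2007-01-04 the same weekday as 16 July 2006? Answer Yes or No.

No

From Jul 16, 2006 to Jan 4, 2007 is 172 days.
172 mod 7 = 4, so they are different weekdays.
(Jul 16, 2006 is a Sunday; Jan 4, 2007 is a Thursday.)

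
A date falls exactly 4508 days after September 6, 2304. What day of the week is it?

Sep 6, 2304 is a Tuesday.
4508 mod 7 = 0, so 4508 days after a Tuesday is Tuesday + 0 = Tuesday.

Tuesday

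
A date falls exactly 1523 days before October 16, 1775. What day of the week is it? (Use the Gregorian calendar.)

Thursday

Oct 16, 1775 is a Monday.
1523 mod 7 = 4, so 1523 days before a Monday is Monday − 4 = Thursday.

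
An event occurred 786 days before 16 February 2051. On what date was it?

December 22, 2048

−365 (one year) → Feb 16, 2050 (421 left).
−365 (one year) → Feb 16, 2049 (56 left).
−16 → Jan 31, 2049 (end of Jan, 31 days; 40 left).
−31 → Dec 31, 2048 (end of Dec, 31 days; 9 left).
−9 → Dec 22, 2048.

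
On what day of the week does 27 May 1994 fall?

Friday

Doomsday rule: the anchor day for the 1900s is Wednesday. For year 94: 94÷12 = 7 r 10, and 10÷4 = 2, so 7+10+2 = 19.
Wednesday + 19 ≡ Monday — that's 1994's doomsday.
In May the doomsday date is May 9.
May 27 is 18 days after May 9; 18 mod 7 = 4, so Monday + 4 = Friday.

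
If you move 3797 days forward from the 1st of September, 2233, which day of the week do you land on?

Sep 1, 2233 is a Sunday.
3797 mod 7 = 3, so 3797 days after a Sunday is Sunday + 3 = Wednesday.

Wednesday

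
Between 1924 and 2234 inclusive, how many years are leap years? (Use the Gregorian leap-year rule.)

76

Multiples of 4 in [1924,2234]: 78.
Of those, multiples of 100: 3 (not leap unless ÷400).
Multiples of 400: 1.
Leap years = 78 − 3 + 1 = 76.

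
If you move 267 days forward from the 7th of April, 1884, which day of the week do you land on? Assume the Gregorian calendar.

Tuesday

Apr 7, 1884 is a Monday.
267 mod 7 = 1, so 267 days after a Monday is Monday + 1 = Tuesday.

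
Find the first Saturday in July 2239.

July 1, 2239 is a Monday.
The first Saturday is therefore July 6 (5 days later).

July 6, 2239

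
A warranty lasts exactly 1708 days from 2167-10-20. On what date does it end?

+366 (one year; includes Feb 29, 2168) → Oct 20, 2168 (1342 left).
+365 (one year) → Oct 20, 2169 (977 left).
+365 (one year) → Oct 20, 2170 (612 left).
+365 (one year) → Oct 20, 2171 (247 left).
Oct has 31 days: +12 → Nov 1, 2171 (235 left).
Nov has 30 days: +30 → Dec 1, 2171 (205 left).
Dec has 31 days: +31 → Jan 1, 2172 (174 left).
Jan has 31 days: +31 → Feb 1, 2172 (143 left).
Feb has 29 days: +29 → Mar 1, 2172 (114 left).
Mar has 31 days: +31 → Apr 1, 2172 (83 left).
Apr has 30 days: +30 → May 1, 2172 (53 left).
May has 31 days: +31 → Jun 1, 2172 (22 left).
+22 → Jun 23, 2172.

June 23, 2172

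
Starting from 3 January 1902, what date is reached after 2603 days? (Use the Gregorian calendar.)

+365 (one year) → Jan 3, 1903 (2238 left).
+365 (one year) → Jan 3, 1904 (1873 left).
+366 (one year; includes Feb 29, 1904) → Jan 3, 1905 (1507 left).
+365 (one year) → Jan 3, 1906 (1142 left).
+365 (one year) → Jan 3, 1907 (777 left).
+365 (one year) → Jan 3, 1908 (412 left).
+366 (one year; includes Feb 29, 1908) → Jan 3, 1909 (46 left).
Jan has 31 days: +29 → Feb 1, 1909 (17 left).
+17 → Feb 18, 1909.

February 18, 1909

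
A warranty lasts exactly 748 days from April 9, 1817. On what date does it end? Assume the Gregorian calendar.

+365 (one year) → Apr 9, 1818 (383 left).
Apr has 30 days: +22 → May 1, 1818 (361 left).
May has 31 days: +31 → Jun 1, 1818 (330 left).
Jun has 30 days: +30 → Jul 1, 1818 (300 left).
Jul has 31 days: +31 → Aug 1, 1818 (269 left).
Aug has 31 days: +31 → Sep 1, 1818 (238 left).
Sep has 30 days: +30 → Oct 1, 1818 (208 left).
Oct has 31 days: +31 → Nov 1, 1818 (177 left).
Nov has 30 days: +30 → Dec 1, 1818 (147 left).
Dec has 31 days: +31 → Jan 1, 1819 (116 left).
Jan has 31 days: +31 → Feb 1, 1819 (85 left).
Feb has 28 days: +28 → Mar 1, 1819 (57 left).
Mar has 31 days: +31 → Apr 1, 1819 (26 left).
+26 → Apr 27, 1819.

April 27, 1819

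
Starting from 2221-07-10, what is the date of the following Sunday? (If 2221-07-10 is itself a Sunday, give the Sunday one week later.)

July 15, 2221

Jul 10, 2221 is a Tuesday.
From Tuesday to the next Sunday is 5 days.
Jul 10, 2221 + 5 = Jul 15, 2221.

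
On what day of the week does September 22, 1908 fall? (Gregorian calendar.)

Doomsday rule: the anchor day for the 1900s is Wednesday. For year 08: 8÷12 = 0 r 8, and 8÷4 = 2, so 0+8+2 = 10.
Wednesday + 10 ≡ Saturday — that's 1908's doomsday.
In September the doomsday date is Sep 5.
Sep 22 is 17 days after Sep 5; 17 mod 7 = 3, so Saturday + 3 = Tuesday.

Tuesday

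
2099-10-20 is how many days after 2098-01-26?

Jan 26, 2098 → Jan 26, 2099: 365 days.
Jan 26, 2099 → Feb 26, 2099: 31 days (January has 31).
Feb 26, 2099 → Mar 26, 2099: 28 days (February has 28).
Mar 26, 2099 → Apr 26, 2099: 31 days (March has 31).
Apr 26, 2099 → May 26, 2099: 30 days (April has 30).
May 26, 2099 → Jun 26, 2099: 31 days (May has 31).
Jun 26, 2099 → Jul 26, 2099: 30 days (June has 30).
Jul 26, 2099 → Aug 26, 2099: 31 days (July has 31).
Aug 26, 2099 → Sep 26, 2099: 31 days (August has 31).
Sep 26, 2099 → Oct 20, 2099: 24 days.
Total: 632 days.

632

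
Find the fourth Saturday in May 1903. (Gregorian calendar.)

May 23, 1903

May 1, 1903 is a Friday.
The first Saturday is therefore May 2 (1 days later).
The fourth Saturday is 2 + 3×7 = May 23.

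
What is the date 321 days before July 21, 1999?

September 3, 1998

−21 → Jun 30, 1999 (end of Jun, 30 days; 300 left).
−30 → May 31, 1999 (end of May, 31 days; 270 left).
−31 → Apr 30, 1999 (end of Apr, 30 days; 239 left).
−30 → Mar 31, 1999 (end of Mar, 31 days; 209 left).
−31 → Feb 28, 1999 (end of Feb, 28 days; 178 left).
−28 → Jan 31, 1999 (end of Jan, 31 days; 150 left).
−31 → Dec 31, 1998 (end of Dec, 31 days; 119 left).
−31 → Nov 30, 1998 (end of Nov, 30 days; 88 left).
−30 → Oct 31, 1998 (end of Oct, 31 days; 58 left).
−31 → Sep 30, 1998 (end of Sep, 30 days; 27 left).
−27 → Sep 3, 1998.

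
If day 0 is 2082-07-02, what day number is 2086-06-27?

Jul 2, 2082 → Jul 2, 2083: 365 days.
Jul 2, 2083 → Jul 2, 2084: 366 days (Feb 29, 2084 is in that span).
Jul 2, 2084 → Jul 2, 2085: 365 days.
Jul 2, 2085 → Aug 2, 2085: 31 days (July has 31).
Aug 2, 2085 → Sep 2, 2085: 31 days (August has 31).
Sep 2, 2085 → Oct 2, 2085: 30 days (September has 30).
Oct 2, 2085 → Nov 2, 2085: 31 days (October has 31).
Nov 2, 2085 → Dec 2, 2085: 30 days (November has 30).
Dec 2, 2085 → Jan 2, 2086: 31 days (December has 31).
Jan 2, 2086 → Feb 2, 2086: 31 days (January has 31).
Feb 2, 2086 → Mar 2, 2086: 28 days (February has 28).
Mar 2, 2086 → Apr 2, 2086: 31 days (March has 31).
Apr 2, 2086 → May 2, 2086: 30 days (April has 30).
May 2, 2086 → Jun 2, 2086: 31 days (May has 31).
Jun 2, 2086 → Jun 27, 2086: 25 days.
Total: 1456 days.

1456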